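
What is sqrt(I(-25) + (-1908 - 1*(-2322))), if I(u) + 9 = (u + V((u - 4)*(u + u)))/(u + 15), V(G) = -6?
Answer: sqrt(40810)/10 ≈ 20.201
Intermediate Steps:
I(u) = -9 + (-6 + u)/(15 + u) (I(u) = -9 + (u - 6)/(u + 15) = -9 + (-6 + u)/(15 + u))
sqrt(I(-25) + (-1908 - 1*(-2322))) = sqrt((-141 - 8*(-25))/(15 - 25) + (-1908 - 1*(-2322))) = sqrt((-141 + 200)/(-10) + (-1908 + 2322)) = sqrt(-1/10*59 + 414) = sqrt(-59/10 + 414) = sqrt(4081/10) = sqrt(40810)/10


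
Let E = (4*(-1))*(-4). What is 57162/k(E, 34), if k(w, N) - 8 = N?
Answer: 1361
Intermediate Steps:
E = 16 (E = -4*(-4) = 16)
k(w, N) = 8 + N
57162/k(E, 34) = 57162/(8 + 34) = 57162/42 = 57162*(1/42) = 1361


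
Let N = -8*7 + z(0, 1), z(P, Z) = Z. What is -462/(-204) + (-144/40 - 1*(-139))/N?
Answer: -1843/9350 ≈ -0.19711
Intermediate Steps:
N = -55 (N = -8*7 + 1 = -56 + 1 = -55)
-462/(-204) + (-144/40 - 1*(-139))/N = -462/(-204) + (-144/40 - 1*(-139))/(-55) = -462*(-1/204) + (-144*1/40 + 139)*(-1/55) = 77/34 + (-18/5 + 139)*(-1/55) = 77/34 + (677/5)*(-1/55) = 77/34 - 677/275 = -1843/9350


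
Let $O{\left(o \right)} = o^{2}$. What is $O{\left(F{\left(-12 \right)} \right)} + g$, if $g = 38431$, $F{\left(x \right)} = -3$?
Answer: $38440$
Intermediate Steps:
$O{\left(F{\left(-12 \right)} \right)} + g = \left(-3\right)^{2} + 38431 = 9 + 38431 = 38440$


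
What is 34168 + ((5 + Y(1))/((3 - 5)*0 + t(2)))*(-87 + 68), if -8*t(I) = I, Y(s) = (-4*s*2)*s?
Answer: 33940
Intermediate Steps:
Y(s) = -8*s**2 (Y(s) = (-8*s)*s = -8*s**2)
t(I) = -I/8
34168 + ((5 + Y(1))/((3 - 5)*0 + t(2)))*(-87 + 68) = 34168 + ((5 - 8*1**2)/((3 - 5)*0 - 1/8*2))*(-87 + 68) = 34168 + ((5 - 8*1)/(-2*0 - 1/4))*(-19) = 34168 + ((5 - 8)/(0 - 1/4))*(-19) = 34168 - 3/(-1/4)*(-19) = 34168 - 3*(-4)*(-19) = 34168 + 12*(-19) = 34168 - 228 = 33940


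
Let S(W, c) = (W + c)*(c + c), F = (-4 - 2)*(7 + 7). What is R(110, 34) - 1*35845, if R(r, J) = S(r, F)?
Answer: -40213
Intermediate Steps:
F = -84 (F = -6*14 = -84)
S(W, c) = 2*c*(W + c) (S(W, c) = (W + c)*(2*c) = 2*c*(W + c))
R(r, J) = 14112 - 168*r (R(r, J) = 2*(-84)*(r - 84) = 2*(-84)*(-84 + r) = 14112 - 168*r)
R(110, 34) - 1*35845 = (14112 - 168*110) - 1*35845 = (14112 - 18480) - 35845 = -4368 - 35845 = -40213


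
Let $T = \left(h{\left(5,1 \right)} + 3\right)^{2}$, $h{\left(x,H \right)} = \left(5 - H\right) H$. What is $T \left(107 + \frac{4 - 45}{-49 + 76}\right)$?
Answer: $\frac{139552}{27} \approx 5168.6$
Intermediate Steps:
$h{\left(x,H \right)} = H \left(5 - H\right)$
$T = 49$ ($T = \left(1 \left(5 - 1\right) + 3\right)^{2} = \left(1 \cdot 4 + 3\right)^{2} = \left(4 + 3\right)^{2} = 7^{2} = 49$)
$T \left(107 + \frac{4 - 45}{-49 + 76}\right) = 49 \left(107 + \frac{4 - 45}{-49 + 76}\right) = 49 \left(107 - \frac{41}{27}\right) = 49 \cdot \frac{2848}{27} = \frac{139552}{27}$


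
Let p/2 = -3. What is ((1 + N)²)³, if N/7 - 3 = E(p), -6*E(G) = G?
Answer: 594823321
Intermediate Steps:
p = -6 (p = 2*(-3) = -6)
E(G) = -G/6
N = 28 (N = 21 + 7*(-⅙*(-6)) = 21 + 7*1 = 21 + 7 = 28)
((1 + N)²)³ = ((1 + 28)²)³ = (29²)³ = 841³ = 594823321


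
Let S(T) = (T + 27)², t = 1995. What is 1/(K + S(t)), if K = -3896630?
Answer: 1/191854 ≈ 5.2123e-6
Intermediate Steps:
S(T) = (27 + T)²
1/(K + S(t)) = 1/(-3896630 + (27 + 1995)²) = 1/(-3896630 + 2022²) = 1/(-3896630 + 4088484) = 1/191854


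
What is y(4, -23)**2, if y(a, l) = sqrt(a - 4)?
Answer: 0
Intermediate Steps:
y(a, l) = sqrt(-4 + a)
y(4, -23)**2 = (sqrt(-4 + 4))**2 = (sqrt(0))**2 = 0**2 = 0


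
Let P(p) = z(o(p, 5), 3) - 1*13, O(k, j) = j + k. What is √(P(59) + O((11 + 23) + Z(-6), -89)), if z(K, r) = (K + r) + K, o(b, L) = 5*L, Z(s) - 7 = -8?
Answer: 4*I ≈ 4.0*I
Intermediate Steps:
Z(s) = -1 (Z(s) = 7 - 8 = -1)
z(K, r) = r + 2*K
P(p) = 40 (P(p) = (3 + 2*(5*5)) - 1*13 = (3 + 2*25) - 13 = (3 + 50) - 13 = 53 - 13 = 40)
√(P(59) + O((11 + 23) + Z(-6), -89)) = √(40 + (-89 + ((11 + 23) - 1))) = √(40 + (-89 + (34 - 1))) = √(40 + (-89 + 33)) = √(40 - 56) = √(-16) = 4*I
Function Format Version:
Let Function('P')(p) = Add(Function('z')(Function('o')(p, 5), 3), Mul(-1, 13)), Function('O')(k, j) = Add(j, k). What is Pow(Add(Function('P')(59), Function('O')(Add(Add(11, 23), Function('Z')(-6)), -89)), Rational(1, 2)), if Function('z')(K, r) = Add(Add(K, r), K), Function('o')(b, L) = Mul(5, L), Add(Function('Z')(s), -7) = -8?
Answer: Mul(4, I) ≈ Mul(4.0000, I)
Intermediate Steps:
Function('Z')(s) = -1 (Function('Z')(s) = Add(7, -8) = -1)
Function('z')(K, r) = Add(r, Mul(2, K))
Function('P')(p) = 40 (Function('P')(p) = Add(Add(3, Mul(2, Mul(5, 5))), Mul(-1, 13)) = Add(Add(3, Mul(2, 25)), -13) = Add(Add(3, 50), -13) = Add(53, -13) = 40)
Pow(Add(Function('P')(59), Function('O')(Add(Add(11, 23), Function('Z')(-6)), -89)), Rational(1, 2)) = Pow(Add(40, Add(-89, Add(Add(11, 23), -1))), Rational(1, 2)) = Pow(Add(40, Add(-89, Add(34, -1))), Rational(1, 2)) = Pow(Add(40, Add(-89, 33)), Rational(1, 2)) = Pow(Add(40, -56), Rational(1, 2)) = Pow(-16, Rational(1, 2)) = Mul(4, I)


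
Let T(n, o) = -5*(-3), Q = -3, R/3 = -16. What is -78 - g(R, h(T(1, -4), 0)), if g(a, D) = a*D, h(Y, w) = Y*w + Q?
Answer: -222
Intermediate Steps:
R = -48 (R = 3*(-16) = -48)
T(n, o) = 15
h(Y, w) = -3 + Y*w (h(Y, w) = Y*w - 3 = -3 + Y*w)
g(a, D) = D*a
-78 - g(R, h(T(1, -4), 0)) = -78 - (-3 + 15*0)*(-48) = -78 - (-3 + 0)*(-48) = -78 - (-3)*(-48) = -78 - 1*144 = -78 - 144 = -222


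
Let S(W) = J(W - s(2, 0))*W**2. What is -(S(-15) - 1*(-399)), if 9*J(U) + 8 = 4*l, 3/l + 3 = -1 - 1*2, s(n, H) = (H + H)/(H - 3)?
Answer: -149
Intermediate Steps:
s(n, H) = 2*H/(-3 + H) (s(n, H) = (2*H)/(-3 + H) = 2*H/(-3 + H))
l = -1/2 (l = 3/(-3 + (-1 - 1*2)) = 3/(-3 + (-1 - 2)) = 3/(-3 - 3) = 3/(-6) = 3*(-1/6) = -1/2 ≈ -0.50000)
J(U) = -10/9 (J(U) = -8/9 + (4*(-1/2))/9 = -8/9 + (1/9)*(-2) = -8/9 - 2/9 = -10/9)
S(W) = -10*W**2/9
-(S(-15) - 1*(-399)) = -(-10/9*(-15)**2 - 1*(-399)) = -(-10/9*225 + 399) = -(-250 + 399) = -1*149 = -149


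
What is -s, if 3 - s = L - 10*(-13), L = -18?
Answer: 109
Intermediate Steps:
s = -109 (s = 3 - (-18 - 10*(-13)) = 3 - (-18 + 130) = 3 - 1*112 = 3 - 112 = -109)
-s = -1*(-109) = 109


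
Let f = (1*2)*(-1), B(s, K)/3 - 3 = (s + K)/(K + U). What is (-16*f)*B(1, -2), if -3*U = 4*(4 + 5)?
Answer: 2064/7 ≈ 294.86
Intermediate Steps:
U = -12 (U = -4*(4 + 5)/3 = -4*9/3 = -⅓*36 = -12)
B(s, K) = 9 + 3*(K + s)/(-12 + K) (B(s, K) = 9 + 3*((s + K)/(K - 12)) = 9 + 3*((K + s)/(-12 + K)) = 9 + 3*(K + s)/(-12 + K))
f = -2 (f = 2*(-1) = -2)
(-16*f)*B(1, -2) = (-16*(-2))*(3*(-36 + 1 + 4*(-2))/(-12 - 2)) = 32*(3*(-36 + 1 - 8)/(-14)) = 32*(3*(-1/14)*(-43)) = 32*(129/14) = 2064/7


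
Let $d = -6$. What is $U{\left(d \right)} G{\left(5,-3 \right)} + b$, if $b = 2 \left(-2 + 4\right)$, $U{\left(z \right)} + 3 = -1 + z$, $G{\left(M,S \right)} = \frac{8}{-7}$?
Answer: $\frac{108}{7} \approx 15.429$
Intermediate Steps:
$G{\left(M,S \right)} = - \frac{8}{7}$ ($G{\left(M,S \right)} = 8 \left(- \frac{1}{7}\right) = - \frac{8}{7}$)
$U{\left(z \right)} = -4 + z$ ($U{\left(z \right)} = -3 + \left(-1 + z\right) = -4 + z$)
$b = 4$ ($b = 2 \cdot 2 = 4$)
$U{\left(d \right)} G{\left(5,-3 \right)} + b = \left(-4 - 6\right) \left(- \frac{8}{7}\right) + 4 = \left(-10\right) \left(- \frac{8}{7}\right) + 4 = \frac{80}{7} + 4 = \frac{108}{7}$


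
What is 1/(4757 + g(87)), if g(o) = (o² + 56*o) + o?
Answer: 1/17285 ≈ 5.7854e-5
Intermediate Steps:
g(o) = o² + 57*o
1/(4757 + g(87)) = 1/(4757 + 87*(57 + 87)) = 1/(4757 + 87*144) = 1/(4757 + 12528) = 1/17285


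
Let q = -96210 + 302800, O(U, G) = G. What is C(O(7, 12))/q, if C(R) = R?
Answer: 6/103295 ≈ 5.8086e-5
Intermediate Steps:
q = 206590
C(O(7, 12))/q = 12/206590 = 12*(1/206590) = 6/103295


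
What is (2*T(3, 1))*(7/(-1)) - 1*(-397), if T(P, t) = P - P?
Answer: 397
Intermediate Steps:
T(P, t) = 0
(2*T(3, 1))*(7/(-1)) - 1*(-397) = (2*0)*(7/(-1)) - 1*(-397) = 0*(7*(-1)) + 397 = 0*(-7) + 397 = 0 + 397 = 397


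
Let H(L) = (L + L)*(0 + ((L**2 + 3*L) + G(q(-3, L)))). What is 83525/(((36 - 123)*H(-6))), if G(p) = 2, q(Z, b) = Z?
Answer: 16705/4176 ≈ 4.0002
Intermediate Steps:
H(L) = 2*L*(2 + L**2 + 3*L) (H(L) = (L + L)*(0 + ((L**2 + 3*L) + 2)) = (2*L)*(0 + (2 + L**2 + 3*L)) = (2*L)*(2 + L**2 + 3*L) = 2*L*(2 + L**2 + 3*L))
83525/(((36 - 123)*H(-6))) = 83525/(((36 - 123)*(2*(-6)*(2 + (-6)**2 + 3*(-6))))) = 83525/((-174*(-6)*(2 + 36 - 18))) = 83525/((-174*(-6)*20)) = 83525/((-87*(-240))) = 83525/20880 = 83525*(1/20880) = 16705/4176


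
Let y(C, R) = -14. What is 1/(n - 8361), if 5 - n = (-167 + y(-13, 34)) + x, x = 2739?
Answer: -1/10914 ≈ -9.1625e-5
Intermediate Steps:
n = -2553 (n = 5 - ((-167 - 14) + 2739) = 5 - (-181 + 2739) = 5 - 1*2558 = 5 - 2558 = -2553)
1/(n - 8361) = 1/(-2553 - 8361) = 1/(-10914) = -1/10914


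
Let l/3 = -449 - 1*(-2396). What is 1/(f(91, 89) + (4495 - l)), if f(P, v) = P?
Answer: -1/1255 ≈ -0.00079681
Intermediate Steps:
l = 5841 (l = 3*(-449 - 1*(-2396)) = 3*(-449 + 2396) = 3*1947 = 5841)
1/(f(91, 89) + (4495 - l)) = 1/(91 + (4495 - 1*5841)) = 1/(91 + (4495 - 5841)) = 1/(91 - 1346) = 1/(-1255) = -1/1255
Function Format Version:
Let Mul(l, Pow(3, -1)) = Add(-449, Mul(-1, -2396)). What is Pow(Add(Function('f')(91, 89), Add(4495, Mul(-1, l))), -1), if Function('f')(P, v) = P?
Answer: Rational(-1, 1255) ≈ -0.00079681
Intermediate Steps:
l = 5841 (l = Mul(3, Add(-449, Mul(-1, -2396))) = Mul(3, Add(-449, 2396)) = Mul(3, 1947) = 5841)
Pow(Add(Function('f')(91, 89), Add(4495, Mul(-1, l))), -1) = Pow(Add(91, Add(4495, Mul(-1, 5841))), -1) = Pow(Add(91, Add(4495, -5841)), -1) = Pow(Add(91, -1346), -1) = Pow(-1255, -1) = Rational(-1, 1255)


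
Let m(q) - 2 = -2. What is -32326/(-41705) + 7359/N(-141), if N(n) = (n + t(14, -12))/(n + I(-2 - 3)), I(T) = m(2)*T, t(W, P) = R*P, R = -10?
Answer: 14424859747/291935 ≈ 49411.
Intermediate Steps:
m(q) = 0 (m(q) = 2 - 2 = 0)
t(W, P) = -10*P
I(T) = 0 (I(T) = 0*T = 0)
N(n) = (120 + n)/n (N(n) = (n - 10*(-12))/(n + 0) = (n + 120)/n = (120 + n)/n)
-32326/(-41705) + 7359/N(-141) = -32326/(-41705) + 7359/(((120 - 141)/(-141))) = -32326*(-1/41705) + 7359/((-1/141*(-21))) = 32326/41705 + 7359/(7/47) = 32326/41705 + 7359*(47/7) = 32326/41705 + 345873/7 = 14424859747/291935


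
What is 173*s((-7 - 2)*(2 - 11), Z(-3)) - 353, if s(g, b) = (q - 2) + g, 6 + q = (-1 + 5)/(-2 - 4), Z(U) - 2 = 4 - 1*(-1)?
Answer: 36482/3 ≈ 12161.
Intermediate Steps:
Z(U) = 7 (Z(U) = 2 + (4 - 1*(-1)) = 2 + (4 + 1) = 2 + 5 = 7)
q = -20/3 (q = -6 + (-1 + 5)/(-2 - 4) = -6 + 4/(-6) = -6 + 4*(-⅙) = -6 - ⅔ = -20/3 ≈ -6.6667)
s(g, b) = -26/3 + g (s(g, b) = (-20/3 - 2) + g = -26/3 + g)
173*s((-7 - 2)*(2 - 11), Z(-3)) - 353 = 173*(-26/3 + (-7 - 2)*(2 - 11)) - 353 = 173*(-26/3 - 9*(-9)) - 353 = 173*(-26/3 + 81) - 353 = 173*(217/3) - 353 = 37541/3 - 353 = 36482/3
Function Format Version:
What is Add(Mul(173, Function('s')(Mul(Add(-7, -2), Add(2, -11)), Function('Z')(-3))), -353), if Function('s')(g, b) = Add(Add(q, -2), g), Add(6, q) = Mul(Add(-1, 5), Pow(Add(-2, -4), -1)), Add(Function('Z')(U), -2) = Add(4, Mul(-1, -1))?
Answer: Rational(36482, 3) ≈ 12161.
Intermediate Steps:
Function('Z')(U) = 7 (Function('Z')(U) = Add(2, Add(4, Mul(-1, -1))) = Add(2, Add(4, 1)) = Add(2, 5) = 7)
q = Rational(-20, 3) (q = Add(-6, Mul(Add(-1, 5), Pow(Add(-2, -4), -1))) = Add(-6, Mul(4, Pow(-6, -1))) = Add(-6, Mul(4, Rational(-1, 6))) = Add(-6, Rational(-2, 3)) = Rational(-20, 3) ≈ -6.6667)
Function('s')(g, b) = Add(Rational(-26, 3), g) (Function('s')(g, b) = Add(Add(Rational(-20, 3), -2), g) = Add(Rational(-26, 3), g))
Add(Mul(173, Function('s')(Mul(Add(-7, -2), Add(2, -11)), Function('Z')(-3))), -353) = Add(Mul(173, Add(Rational(-26, 3), Mul(Add(-7, -2), Add(2, -11)))), -353) = Add(Mul(173, Add(Rational(-26, 3), Mul(-9, -9))), -353) = Add(Mul(173, Add(Rational(-26, 3), 81)), -353) = Add(Mul(173, Rational(217, 3)), -353) = Add(Rational(37541, 3), -353) = Rational(36482, 3)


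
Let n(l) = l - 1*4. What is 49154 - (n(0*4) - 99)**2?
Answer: 38545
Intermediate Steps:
n(l) = -4 + l (n(l) = l - 4 = -4 + l)
49154 - (n(0*4) - 99)**2 = 49154 - ((-4 + 0*4) - 99)**2 = 49154 - ((-4 + 0) - 99)**2 = 49154 - (-4 - 99)**2 = 49154 - 1*(-103)**2 = 49154 - 1*10609 = 49154 - 10609 = 38545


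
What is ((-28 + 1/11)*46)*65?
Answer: -917930/11 ≈ -83448.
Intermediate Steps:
((-28 + 1/11)*46)*65 = -307/11*46*65 = -14122/11*65 = -917930/11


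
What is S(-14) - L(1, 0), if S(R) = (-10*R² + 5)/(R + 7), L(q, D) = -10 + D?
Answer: 2025/7 ≈ 289.29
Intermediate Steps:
S(R) = (5 - 10*R²)/(7 + R)
S(-14) - L(1, 0) = 5*(1 - 2*(-14)²)/(7 - 14) - (-10 + 0) = 5*(1 - 2*196)/(-7) - 1*(-10) = 5*(-⅐)*(1 - 392) + 10 = 5*(-⅐)*(-391) + 10 = 1955/7 + 10 = 2025/7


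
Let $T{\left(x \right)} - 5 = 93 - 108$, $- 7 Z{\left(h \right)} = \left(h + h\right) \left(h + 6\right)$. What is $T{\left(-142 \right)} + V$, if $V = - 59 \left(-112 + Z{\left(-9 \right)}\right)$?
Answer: $\frac{49372}{7} \approx 7053.1$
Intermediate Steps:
$Z{\left(h \right)} = - \frac{2 h \left(6 + h\right)}{7}$ ($Z{\left(h \right)} = - \frac{\left(h + h\right) \left(h + 6\right)}{7} = - \frac{2 h \left(6 + h\right)}{7}$)
$T{\left(x \right)} = -10$ ($T{\left(x \right)} = 5 + \left(93 - 108\right) = 5 - 15 = -10$)
$V = \frac{49442}{7}$ ($V = - 59 \left(-112 - - \frac{18 \left(6 - 9\right)}{7}\right) = - 59 \left(-112 - \left(- \frac{18}{7}\right) \left(-3\right)\right) = - 59 \left(-112 - \frac{54}{7}\right) = \left(-59\right) \left(- \frac{838}{7}\right) = \frac{49442}{7} \approx 7063.1$)
$T{\left(-142 \right)} + V = -10 + \frac{49442}{7} = \frac{49372}{7}$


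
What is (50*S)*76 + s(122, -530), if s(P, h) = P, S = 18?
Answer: 68522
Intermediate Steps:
(50*S)*76 + s(122, -530) = (50*18)*76 + 122 = 900*76 + 122 = 68400 + 122 = 68522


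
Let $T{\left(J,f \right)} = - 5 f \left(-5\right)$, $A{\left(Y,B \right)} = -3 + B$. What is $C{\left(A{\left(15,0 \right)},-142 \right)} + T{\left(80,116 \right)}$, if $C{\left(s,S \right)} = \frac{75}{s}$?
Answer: $2875$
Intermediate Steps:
$T{\left(J,f \right)} = 25 f$
$C{\left(A{\left(15,0 \right)},-142 \right)} + T{\left(80,116 \right)} = \frac{75}{-3 + 0} + 25 \cdot 116 = \frac{75}{-3} + 2900 = 75 \left(- \frac{1}{3}\right) + 2900 = -25 + 2900 = 2875$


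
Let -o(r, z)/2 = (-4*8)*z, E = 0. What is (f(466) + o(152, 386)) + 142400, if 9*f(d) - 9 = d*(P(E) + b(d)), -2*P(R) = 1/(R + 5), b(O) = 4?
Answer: 2509604/15 ≈ 1.6731e+5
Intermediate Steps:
o(r, z) = 64*z (o(r, z) = -2*(-4*8)*z = -(-64)*z = 64*z)
P(R) = -1/(2*(5 + R)) (P(R) = -1/(2*(R + 5)) = -1/(2*(5 + R)))
f(d) = 1 + 13*d/30 (f(d) = 1 + (d*(-1/(10 + 2*0) + 4))/9 = 1 + (d*(-1/(10 + 0) + 4))/9 = 1 + (d*(-1/10 + 4))/9 = 1 + (d*(-1*⅒ + 4))/9 = 1 + (d*(-⅒ + 4))/9 = 1 + (d*(39/10))/9 = 1 + (39*d/10)/9 = 1 + 13*d/30)
(f(466) + o(152, 386)) + 142400 = ((1 + (13/30)*466) + 64*386) + 142400 = ((1 + 3029/15) + 24704) + 142400 = (3044/15 + 24704) + 142400 = 373604/15 + 142400 = 2509604/15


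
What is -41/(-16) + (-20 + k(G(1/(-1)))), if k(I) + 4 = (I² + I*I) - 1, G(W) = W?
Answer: -327/16 ≈ -20.438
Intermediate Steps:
k(I) = -5 + 2*I² (k(I) = -4 + ((I² + I*I) - 1) = -4 + ((I² + I²) - 1) = -4 + (2*I² - 1) = -4 + (-1 + 2*I²) = -5 + 2*I²)
-41/(-16) + (-20 + k(G(1/(-1)))) = -41/(-16) + (-20 + (-5 + 2*(1/(-1))²)) = -1/16*(-41) + (-20 + (-5 + 2*(-1)²)) = 41/16 + (-20 + (-5 + 2*1)) = 41/16 + (-20 + (-5 + 2)) = 41/16 + (-20 - 3) = 41/16 - 23 = -327/16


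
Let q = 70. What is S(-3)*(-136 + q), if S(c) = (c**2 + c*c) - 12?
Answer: -396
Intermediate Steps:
S(c) = -12 + 2*c**2 (S(c) = (c**2 + c**2) - 12 = 2*c**2 - 12 = -12 + 2*c**2)
S(-3)*(-136 + q) = (-12 + 2*(-3)**2)*(-136 + 70) = (-12 + 2*9)*(-66) = (-12 + 18)*(-66) = 6*(-66) = -396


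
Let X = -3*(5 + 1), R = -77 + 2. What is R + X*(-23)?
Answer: 339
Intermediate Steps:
R = -75
X = -18 (X = -3*6 = -18)
R + X*(-23) = -75 - 18*(-23) = -75 + 414 = 339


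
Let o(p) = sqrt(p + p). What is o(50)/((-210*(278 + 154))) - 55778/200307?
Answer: -168739441/605728368 ≈ -0.27857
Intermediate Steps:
o(p) = sqrt(2)*sqrt(p) (o(p) = sqrt(2*p) = sqrt(2)*sqrt(p))
o(50)/((-210*(278 + 154))) - 55778/200307 = (sqrt(2)*sqrt(50))/((-210*(278 + 154))) - 55778/200307 = (sqrt(2)*(5*sqrt(2)))/((-210*432)) - 55778*1/200307 = 10/(-90720) - 55778/200307 = 10*(-1/90720) - 55778/200307 = -1/9072 - 55778/200307 = -168739441/605728368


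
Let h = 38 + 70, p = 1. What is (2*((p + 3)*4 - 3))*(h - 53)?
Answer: 1430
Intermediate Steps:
h = 108
(2*((p + 3)*4 - 3))*(h - 53) = (2*((1 + 3)*4 - 3))*(108 - 53) = (2*(4*4 - 3))*55 = (2*(16 - 3))*55 = (2*13)*55 = 26*55 = 1430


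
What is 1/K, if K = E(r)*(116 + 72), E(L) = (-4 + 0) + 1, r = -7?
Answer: -1/564 ≈ -0.0017731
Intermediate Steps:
E(L) = -3 (E(L) = -4 + 1 = -3)
K = -564 (K = -3*(116 + 72) = -3*188 = -564)
1/K = 1/(-564) = -1/564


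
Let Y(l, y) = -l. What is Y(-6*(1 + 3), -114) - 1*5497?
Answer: -5473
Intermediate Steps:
Y(-6*(1 + 3), -114) - 1*5497 = -(-6)*(1 + 3) - 1*5497 = -(-6)*4 - 5497 = -1*(-24) - 5497 = 24 - 5497 = -5473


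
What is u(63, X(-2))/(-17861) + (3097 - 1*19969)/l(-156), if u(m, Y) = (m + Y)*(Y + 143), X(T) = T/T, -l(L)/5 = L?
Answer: -25711606/1160965 ≈ -22.147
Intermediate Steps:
l(L) = -5*L
X(T) = 1
u(m, Y) = (143 + Y)*(Y + m) (u(m, Y) = (Y + m)*(143 + Y) = (143 + Y)*(Y + m))
u(63, X(-2))/(-17861) + (3097 - 1*19969)/l(-156) = (1² + 143*1 + 143*63 + 1*63)/(-17861) + (3097 - 1*19969)/((-5*(-156))) = (1 + 143 + 9009 + 63)*(-1/17861) + (3097 - 19969)/780 = 9216*(-1/17861) - 16872*1/780 = -9216/17861 - 1406/65 = -25711606/1160965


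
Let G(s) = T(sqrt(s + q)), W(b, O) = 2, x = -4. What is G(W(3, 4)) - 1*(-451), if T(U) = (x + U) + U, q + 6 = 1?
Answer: 447 + 2*I*sqrt(3) ≈ 447.0 + 3.4641*I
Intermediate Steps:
q = -5 (q = -6 + 1 = -5)
T(U) = -4 + 2*U (T(U) = (-4 + U) + U = -4 + 2*U)
G(s) = -4 + 2*sqrt(-5 + s) (G(s) = -4 + 2*sqrt(s - 5) = -4 + 2*sqrt(-5 + s))
G(W(3, 4)) - 1*(-451) = (-4 + 2*sqrt(-5 + 2)) - 1*(-451) = (-4 + 2*sqrt(-3)) + 451 = (-4 + 2*(I*sqrt(3))) + 451 = (-4 + 2*I*sqrt(3)) + 451 = 447 + 2*I*sqrt(3)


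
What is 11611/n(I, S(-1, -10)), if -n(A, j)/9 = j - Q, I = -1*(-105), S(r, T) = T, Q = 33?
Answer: 11611/387 ≈ 30.003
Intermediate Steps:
I = 105
n(A, j) = 297 - 9*j (n(A, j) = -9*(j - 1*33) = -9*(j - 33) = -9*(-33 + j) = 297 - 9*j)
11611/n(I, S(-1, -10)) = 11611/(297 - 9*(-10)) = 11611/(297 + 90) = 11611/387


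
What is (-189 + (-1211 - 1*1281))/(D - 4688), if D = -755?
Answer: 2681/5443 ≈ 0.49256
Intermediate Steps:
(-189 + (-1211 - 1*1281))/(D - 4688) = (-189 + (-1211 - 1*1281))/(-755 - 4688) = (-189 + (-1211 - 1281))/(-5443) = (-189 - 2492)*(-1/5443) = -2681*(-1/5443) = 2681/5443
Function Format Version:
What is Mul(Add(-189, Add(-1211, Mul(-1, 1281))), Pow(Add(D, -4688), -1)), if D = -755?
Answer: Rational(2681, 5443) ≈ 0.49256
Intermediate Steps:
Mul(Add(-189, Add(-1211, Mul(-1, 1281))), Pow(Add(D, -4688), -1)) = Mul(Add(-189, Add(-1211, Mul(-1, 1281))), Pow(Add(-755, -4688), -1)) = Mul(Add(-189, Add(-1211, -1281)), Pow(-5443, -1)) = Mul(Add(-189, -2492), Rational(-1, 5443)) = Mul(-2681, Rational(-1, 5443)) = Rational(2681, 5443)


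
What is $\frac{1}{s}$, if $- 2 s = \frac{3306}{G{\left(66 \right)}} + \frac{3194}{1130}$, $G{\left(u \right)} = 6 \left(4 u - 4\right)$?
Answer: $- \frac{58760}{145307} \approx -0.40439$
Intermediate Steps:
$G{\left(u \right)} = -24 + 24 u$ ($G{\left(u \right)} = 6 \left(-4 + 4 u\right) = -24 + 24 u$)
$s = - \frac{145307}{58760}$ ($s = - \frac{\frac{3306}{-24 + 24 \cdot 66} + \frac{3194}{1130}}{2} = - \frac{\frac{3306}{-24 + 1584} + 3194 \cdot \frac{1}{1130}}{2} = - \frac{\frac{3306}{1560} + \frac{1597}{565}}{2} = - \frac{3306 \cdot \frac{1}{1560} + \frac{1597}{565}}{2} = - \frac{\frac{551}{260} + \frac{1597}{565}}{2} = \left(- \frac{1}{2}\right) \frac{145307}{29380} = - \frac{145307}{58760} \approx -2.4729$)
$\frac{1}{s} = \frac{1}{- \frac{145307}{58760}} = - \frac{58760}{145307}$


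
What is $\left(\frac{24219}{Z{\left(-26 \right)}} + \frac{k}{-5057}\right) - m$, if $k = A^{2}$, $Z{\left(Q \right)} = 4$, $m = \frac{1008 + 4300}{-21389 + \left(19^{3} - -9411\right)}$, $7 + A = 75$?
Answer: $\frac{626964686677}{103547132} \approx 6054.9$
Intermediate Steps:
$A = 68$ ($A = -7 + 75 = 68$)
$m = - \frac{5308}{5119}$ ($m = \frac{5308}{-21389 + \left(6859 + 9411\right)} = \frac{5308}{-21389 + 16270} = \frac{5308}{-5119} = 5308 \left(- \frac{1}{5119}\right) = - \frac{5308}{5119} \approx -1.0369$)
$k = 4624$ ($k = 68^{2} = 4624$)
$\left(\frac{24219}{Z{\left(-26 \right)}} + \frac{k}{-5057}\right) - m = \left(\frac{24219}{4} + \frac{4624}{-5057}\right) - - \frac{5308}{5119} = \left(24219 \cdot \frac{1}{4} + 4624 \left(- \frac{1}{5057}\right)\right) + \frac{5308}{5119} = \left(\frac{24219}{4} - \frac{4624}{5057}\right) + \frac{5308}{5119} = \frac{122456987}{20228} + \frac{5308}{5119} = \frac{626964686677}{103547132}$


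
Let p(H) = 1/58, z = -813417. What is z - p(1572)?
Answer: -47178187/58 ≈ -8.1342e+5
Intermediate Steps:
p(H) = 1/58
z - p(1572) = -813417 - 1*1/58 = -813417 - 1/58 = -47178187/58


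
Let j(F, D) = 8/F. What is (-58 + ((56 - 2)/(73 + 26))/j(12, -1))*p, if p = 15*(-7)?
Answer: 66045/11 ≈ 6004.1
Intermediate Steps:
p = -105
(-58 + ((56 - 2)/(73 + 26))/j(12, -1))*p = (-58 + ((56 - 2)/(73 + 26))/((8/12)))*(-105) = (-58 + (54/99)/((8*(1/12))))*(-105) = (-58 + (54*(1/99))/(⅔))*(-105) = (-58 + (6/11)*(3/2))*(-105) = (-58 + 9/11)*(-105) = -629/11*(-105) = 66045/11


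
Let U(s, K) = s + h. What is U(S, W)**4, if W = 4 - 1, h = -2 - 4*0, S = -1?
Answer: 81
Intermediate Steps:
h = -2 (h = -2 + 0 = -2)
W = 3
U(s, K) = -2 + s (U(s, K) = s - 2 = -2 + s)
U(S, W)**4 = (-2 - 1)**4 = (-3)**4 = 81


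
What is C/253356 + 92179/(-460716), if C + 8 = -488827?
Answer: -10357008691/4863548454 ≈ -2.1295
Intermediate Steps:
C = -488835 (C = -8 - 488827 = -488835)
C/253356 + 92179/(-460716) = -488835/253356 + 92179/(-460716) = -488835*1/253356 + 92179*(-1/460716) = -162945/84452 - 92179/460716 = -10357008691/4863548454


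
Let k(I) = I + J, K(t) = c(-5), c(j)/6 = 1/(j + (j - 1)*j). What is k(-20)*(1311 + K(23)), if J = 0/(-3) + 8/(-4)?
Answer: -721182/25 ≈ -28847.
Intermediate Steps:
J = -2 (J = 0*(-⅓) + 8*(-¼) = 0 - 2 = -2)
c(j) = 6/(j + j*(-1 + j)) (c(j) = 6/(j + (j - 1)*j) = 6/(j + (-1 + j)*j) = 6/(j + j*(-1 + j)))
K(t) = 6/25 (K(t) = 6/(-5)² = 6*(1/25) = 6/25)
k(I) = -2 + I (k(I) = I - 2 = -2 + I)
k(-20)*(1311 + K(23)) = (-2 - 20)*(1311 + 6/25) = -22*32781/25 = -721182/25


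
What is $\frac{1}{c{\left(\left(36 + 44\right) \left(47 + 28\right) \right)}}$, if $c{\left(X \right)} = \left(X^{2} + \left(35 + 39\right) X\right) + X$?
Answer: $\frac{1}{36450000} \approx 2.7435 \cdot 10^{-8}$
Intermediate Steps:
$c{\left(X \right)} = X^{2} + 75 X$ ($c{\left(X \right)} = \left(X^{2} + 74 X\right) + X = X^{2} + 75 X$)
$\frac{1}{c{\left(\left(36 + 44\right) \left(47 + 28\right) \right)}} = \frac{1}{\left(36 + 44\right) \left(47 + 28\right) \left(75 + \left(36 + 44\right) \left(47 + 28\right)\right)} = \frac{1}{80 \cdot 75 \left(75 + 80 \cdot 75\right)} = \frac{1}{6000 \left(75 + 6000\right)} = \frac{1}{6000 \cdot 6075} = \frac{1}{36450000}$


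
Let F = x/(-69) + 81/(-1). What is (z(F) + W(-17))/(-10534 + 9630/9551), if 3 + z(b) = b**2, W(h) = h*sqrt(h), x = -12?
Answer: -16495980997/26608859758 + 162367*I*sqrt(17)/100600604 ≈ -0.61994 + 0.0066546*I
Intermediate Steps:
W(h) = h**(3/2)
F = -1859/23 (F = -12/(-69) + 81/(-1) = -12*(-1/69) + 81*(-1) = 4/23 - 81 = -1859/23 ≈ -80.826)
z(b) = -3 + b**2
(z(F) + W(-17))/(-10534 + 9630/9551) = ((-3 + (-1859/23)**2) + (-17)**(3/2))/(-10534 + 9630/9551) = ((-3 + 3455881/529) - 17*I*sqrt(17))/(-10534 + 9630*(1/9551)) = (3454294/529 - 17*I*sqrt(17))/(-10534 + 9630/9551) = (3454294/529 - 17*I*sqrt(17))/(-100600604/9551) = (3454294/529 - 17*I*sqrt(17))*(-9551/100600604) = -16495980997/26608859758 + 162367*I*sqrt(17)/100600604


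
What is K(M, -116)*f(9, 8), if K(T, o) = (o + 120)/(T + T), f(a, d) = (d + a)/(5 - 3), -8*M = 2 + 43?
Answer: -136/45 ≈ -3.0222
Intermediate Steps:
M = -45/8 (M = -(2 + 43)/8 = -⅛*45 = -45/8 ≈ -5.6250)
f(a, d) = a/2 + d/2 (f(a, d) = (a + d)/2 = (a + d)*(½) = a/2 + d/2)
K(T, o) = (120 + o)/(2*T) (K(T, o) = (120 + o)/((2*T)) = (120 + o)*(1/(2*T)) = (120 + o)/(2*T))
K(M, -116)*f(9, 8) = ((120 - 116)/(2*(-45/8)))*((½)*9 + (½)*8) = ((½)*(-8/45)*4)*(9/2 + 4) = -16/45*17/2 = -136/45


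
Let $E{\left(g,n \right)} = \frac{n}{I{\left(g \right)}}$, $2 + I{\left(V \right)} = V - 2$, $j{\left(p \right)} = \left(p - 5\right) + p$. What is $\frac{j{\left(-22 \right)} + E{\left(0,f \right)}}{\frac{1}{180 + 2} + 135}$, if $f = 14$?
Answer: $- \frac{9555}{24571} \approx -0.38887$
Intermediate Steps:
$j{\left(p \right)} = -5 + 2 p$ ($j{\left(p \right)} = \left(-5 + p\right) + p = -5 + 2 p$)
$I{\left(V \right)} = -4 + V$ ($I{\left(V \right)} = -2 + \left(V - 2\right) = -2 + \left(-2 + V\right) = -4 + V$)
$E{\left(g,n \right)} = \frac{n}{-4 + g}$
$\frac{j{\left(-22 \right)} + E{\left(0,f \right)}}{\frac{1}{180 + 2} + 135} = \frac{\left(-5 + 2 \left(-22\right)\right) + \frac{14}{-4 + 0}}{\frac{1}{180 + 2} + 135} = \frac{\left(-5 - 44\right) + \frac{14}{-4}}{\frac{1}{182} + 135} = \frac{-49 + 14 \left(- \frac{1}{4}\right)}{\frac{1}{182} + 135} = \frac{-49 - \frac{7}{2}}{\frac{24571}{182}} = \left(- \frac{105}{2}\right) \frac{182}{24571} = - \frac{9555}{24571}$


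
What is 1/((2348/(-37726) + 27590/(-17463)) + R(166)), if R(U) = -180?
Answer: -329404569/59833754152 ≈ -0.0055053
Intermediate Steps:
1/((2348/(-37726) + 27590/(-17463)) + R(166)) = 1/((2348/(-37726) + 27590/(-17463)) - 180) = 1/((2348*(-1/37726) + 27590*(-1/17463)) - 180) = 1/((-1174/18863 - 27590/17463) - 180) = 1/(-540931732/329404569 - 180) = 1/(-59833754152/329404569) = -329404569/59833754152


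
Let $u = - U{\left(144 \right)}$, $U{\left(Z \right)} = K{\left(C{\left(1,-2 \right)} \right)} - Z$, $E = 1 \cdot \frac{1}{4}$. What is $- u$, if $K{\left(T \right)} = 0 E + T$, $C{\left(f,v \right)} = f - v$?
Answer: $-141$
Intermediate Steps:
$E = \frac{1}{4}$ ($E = 1 \cdot \frac{1}{4} = \frac{1}{4} \approx 0.25$)
$K{\left(T \right)} = T$ ($K{\left(T \right)} = 0 \cdot \frac{1}{4} + T = 0 + T = T$)
$U{\left(Z \right)} = 3 - Z$ ($U{\left(Z \right)} = \left(1 - -2\right) - Z = \left(1 + 2\right) - Z = 3 - Z$)
$u = 141$ ($u = - (3 - 144) = \left(-1\right) \left(-141\right) = 141$)
$- u = \left(-1\right) 141 = -141$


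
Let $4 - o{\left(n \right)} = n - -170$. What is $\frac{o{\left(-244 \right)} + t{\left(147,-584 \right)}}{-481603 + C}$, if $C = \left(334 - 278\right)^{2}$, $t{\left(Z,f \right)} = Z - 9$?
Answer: $- \frac{8}{17721} \approx -0.00045144$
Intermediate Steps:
$t{\left(Z,f \right)} = -9 + Z$ ($t{\left(Z,f \right)} = Z - 9 = -9 + Z$)
$o{\left(n \right)} = -166 - n$ ($o{\left(n \right)} = 4 - \left(n - -170\right) = 4 - \left(n + 170\right) = 4 - \left(170 + n\right) = -166 - n$)
$C = 3136$ ($C = 56^{2} = 3136$)
$\frac{o{\left(-244 \right)} + t{\left(147,-584 \right)}}{-481603 + C} = \frac{\left(-166 - -244\right) + \left(-9 + 147\right)}{-481603 + 3136} = \frac{\left(-166 + 244\right) + 138}{-478467} = \left(78 + 138\right) \left(- \frac{1}{478467}\right) = 216 \left(- \frac{1}{478467}\right) = - \frac{8}{17721}$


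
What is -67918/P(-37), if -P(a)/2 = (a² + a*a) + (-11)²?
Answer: 33959/2859 ≈ 11.878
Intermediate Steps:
P(a) = -242 - 4*a² (P(a) = -2*((a² + a*a) + (-11)²) = -2*((a² + a²) + 121) = -2*(2*a² + 121) = -2*(121 + 2*a²) = -242 - 4*a²)
-67918/P(-37) = -67918/(-242 - 4*(-37)²) = -67918/(-242 - 4*1369) = -67918/(-242 - 5476) = -67918/(-5718) = -67918*(-1/5718) = 33959/2859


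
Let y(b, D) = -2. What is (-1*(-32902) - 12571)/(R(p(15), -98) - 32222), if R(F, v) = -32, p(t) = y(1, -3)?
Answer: -20331/32254 ≈ -0.63034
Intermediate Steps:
p(t) = -2
(-1*(-32902) - 12571)/(R(p(15), -98) - 32222) = (-1*(-32902) - 12571)/(-32 - 32222) = (32902 - 12571)/(-32254) = 20331*(-1/32254) = -20331/32254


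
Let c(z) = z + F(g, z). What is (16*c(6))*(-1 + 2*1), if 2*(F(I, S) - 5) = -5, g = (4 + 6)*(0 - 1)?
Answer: 136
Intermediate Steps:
g = -10 (g = 10*(-1) = -10)
F(I, S) = 5/2 (F(I, S) = 5 + (½)*(-5) = 5 - 5/2 = 5/2)
c(z) = 5/2 + z (c(z) = z + 5/2 = 5/2 + z)
(16*c(6))*(-1 + 2*1) = (16*(5/2 + 6))*(-1 + 2*1) = (16*(17/2))*(-1 + 2) = 136*1 = 136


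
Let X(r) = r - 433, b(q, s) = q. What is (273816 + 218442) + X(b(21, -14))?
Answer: 491846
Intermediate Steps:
X(r) = -433 + r
(273816 + 218442) + X(b(21, -14)) = (273816 + 218442) + (-433 + 21) = 492258 - 412 = 491846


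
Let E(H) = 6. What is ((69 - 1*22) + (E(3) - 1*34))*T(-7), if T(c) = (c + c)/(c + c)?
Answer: 19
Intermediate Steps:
T(c) = 1 (T(c) = (2*c)/((2*c)) = (2*c)*(1/(2*c)) = 1)
((69 - 1*22) + (E(3) - 1*34))*T(-7) = ((69 - 1*22) + (6 - 1*34))*1 = ((69 - 22) + (6 - 34))*1 = (47 - 28)*1 = 19*1 = 19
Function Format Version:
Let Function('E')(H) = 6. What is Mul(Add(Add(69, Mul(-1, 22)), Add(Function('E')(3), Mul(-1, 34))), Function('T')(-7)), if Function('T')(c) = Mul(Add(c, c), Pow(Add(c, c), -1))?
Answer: 19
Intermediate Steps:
Function('T')(c) = 1 (Function('T')(c) = Mul(Mul(2, c), Pow(Mul(2, c), -1)) = Mul(Mul(2, c), Mul(Rational(1, 2), Pow(c, -1))) = 1)
Mul(Add(Add(69, Mul(-1, 22)), Add(Function('E')(3), Mul(-1, 34))), Function('T')(-7)) = Mul(Add(Add(69, Mul(-1, 22)), Add(6, Mul(-1, 34))), 1) = Mul(Add(Add(69, -22), Add(6, -34)), 1) = Mul(Add(47, -28), 1) = Mul(19, 1) = 19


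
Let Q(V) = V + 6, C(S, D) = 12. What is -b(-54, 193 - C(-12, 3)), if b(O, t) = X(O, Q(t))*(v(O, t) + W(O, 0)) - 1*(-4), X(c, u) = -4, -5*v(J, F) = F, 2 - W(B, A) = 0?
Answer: -704/5 ≈ -140.80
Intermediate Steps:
W(B, A) = 2 (W(B, A) = 2 - 1*0 = 2 + 0 = 2)
Q(V) = 6 + V
v(J, F) = -F/5
b(O, t) = -4 + 4*t/5 (b(O, t) = -4*(-t/5 + 2) - 1*(-4) = -4*(2 - t/5) + 4 = (-8 + 4*t/5) + 4 = -4 + 4*t/5)
-b(-54, 193 - C(-12, 3)) = -(-4 + 4*(193 - 1*12)/5) = -(-4 + 4*(193 - 12)/5) = -(-4 + (⅘)*181) = -(-4 + 724/5) = -1*704/5 = -704/5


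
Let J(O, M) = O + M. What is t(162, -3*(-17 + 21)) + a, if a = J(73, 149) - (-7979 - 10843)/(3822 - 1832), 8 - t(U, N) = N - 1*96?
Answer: 345721/995 ≈ 347.46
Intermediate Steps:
J(O, M) = M + O
t(U, N) = 104 - N (t(U, N) = 8 - (N - 1*96) = 8 - (N - 96) = 8 - (-96 + N) = 8 + (96 - N) = 104 - N)
a = 230301/995 (a = (149 + 73) - (-7979 - 10843)/(3822 - 1832) = 222 - (-18822)/1990 = 222 - 1*(-9411/995) = 222 + 9411/995 = 230301/995 ≈ 231.46)
t(162, -3*(-17 + 21)) + a = (104 - (-3)*(-17 + 21)) + 230301/995 = (104 - (-3)*4) + 230301/995 = (104 - 1*(-12)) + 230301/995 = (104 + 12) + 230301/995 = 116 + 230301/995 = 345721/995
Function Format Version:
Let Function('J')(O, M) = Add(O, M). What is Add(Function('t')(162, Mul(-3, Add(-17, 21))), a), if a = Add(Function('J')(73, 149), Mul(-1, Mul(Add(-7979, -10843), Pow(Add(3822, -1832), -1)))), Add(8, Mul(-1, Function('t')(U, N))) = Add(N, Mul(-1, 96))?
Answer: Rational(345721, 995) ≈ 347.46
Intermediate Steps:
Function('J')(O, M) = Add(M, O)
Function('t')(U, N) = Add(104, Mul(-1, N)) (Function('t')(U, N) = Add(8, Mul(-1, Add(N, Mul(-1, 96)))) = Add(8, Mul(-1, Add(N, -96))) = Add(8, Mul(-1, Add(-96, N))) = Add(8, Add(96, Mul(-1, N))) = Add(104, Mul(-1, N)))
a = Rational(230301, 995) (a = Add(Add(149, 73), Mul(-1, Mul(Add(-7979, -10843), Pow(Add(3822, -1832), -1)))) = Add(222, Mul(-1, Mul(-18822, Pow(1990, -1)))) = Add(222, Mul(-1, Mul(-18822, Rational(1, 1990)))) = Add(222, Mul(-1, Rational(-9411, 995))) = Add(222, Rational(9411, 995)) = Rational(230301, 995) ≈ 231.46)
Add(Function('t')(162, Mul(-3, Add(-17, 21))), a) = Add(Add(104, Mul(-1, Mul(-3, Add(-17, 21)))), Rational(230301, 995)) = Add(Add(104, Mul(-1, Mul(-3, 4))), Rational(230301, 995)) = Add(Add(104, Mul(-1, -12)), Rational(230301, 995)) = Add(Add(104, 12), Rational(230301, 995)) = Add(116, Rational(230301, 995)) = Rational(345721, 995)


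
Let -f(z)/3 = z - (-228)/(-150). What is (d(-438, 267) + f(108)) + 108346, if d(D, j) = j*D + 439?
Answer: -212011/25 ≈ -8480.4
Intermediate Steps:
f(z) = 114/25 - 3*z (f(z) = -3*(z - (-228)/(-150)) = -3*(z - (-228)*(-1)/150) = -3*(z - 1*38/25) = -3*(z - 38/25) = -3*(-38/25 + z) = 114/25 - 3*z)
d(D, j) = 439 + D*j (d(D, j) = D*j + 439 = 439 + D*j)
(d(-438, 267) + f(108)) + 108346 = ((439 - 438*267) + (114/25 - 3*108)) + 108346 = ((439 - 116946) + (114/25 - 324)) + 108346 = (-116507 - 7986/25) + 108346 = -2920661/25 + 108346 = -212011/25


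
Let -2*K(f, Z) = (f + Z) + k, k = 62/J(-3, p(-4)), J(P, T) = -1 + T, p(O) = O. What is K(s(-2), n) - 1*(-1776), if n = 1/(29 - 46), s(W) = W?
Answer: 303149/170 ≈ 1783.2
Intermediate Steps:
n = -1/17 (n = 1/(-17) = -1/17 ≈ -0.058824)
k = -62/5 (k = 62/(-1 - 4) = 62/(-5) = 62*(-⅕) = -62/5 ≈ -12.400)
K(f, Z) = 31/5 - Z/2 - f/2 (K(f, Z) = -((f + Z) - 62/5)/2 = -((Z + f) - 62/5)/2 = -(-62/5 + Z + f)/2 = 31/5 - Z/2 - f/2)
K(s(-2), n) - 1*(-1776) = (31/5 - ½*(-1/17) - ½*(-2)) - 1*(-1776) = (31/5 + 1/34 + 1) + 1776 = 1229/170 + 1776 = 303149/170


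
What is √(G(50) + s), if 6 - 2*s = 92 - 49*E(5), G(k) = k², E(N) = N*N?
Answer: √12278/2 ≈ 55.403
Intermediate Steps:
E(N) = N²
s = 1139/2 (s = 3 - (92 - 49*5²)/2 = 3 - (92 - 49*25)/2 = 3 - (92 - 1225)/2 = 3 - ½*(-1133) = 3 + 1133/2 = 1139/2 ≈ 569.50)
√(G(50) + s) = √(50² + 1139/2) = √(2500 + 1139/2) = √(6139/2) = √12278/2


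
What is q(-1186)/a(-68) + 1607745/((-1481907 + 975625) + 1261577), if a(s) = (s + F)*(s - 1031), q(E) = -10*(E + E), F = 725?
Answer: 76196361709/36357031179 ≈ 2.0958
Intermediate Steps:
q(E) = -20*E
a(s) = (-1031 + s)*(725 + s) (a(s) = (s + 725)*(s - 1031) = (725 + s)*(-1031 + s) = (-1031 + s)*(725 + s))
q(-1186)/a(-68) + 1607745/((-1481907 + 975625) + 1261577) = (-20*(-1186))/(-747475 + (-68)² - 306*(-68)) + 1607745/((-1481907 + 975625) + 1261577) = 23720/(-747475 + 4624 + 20808) + 1607745/(-506282 + 1261577) = 23720/(-722043) + 1607745/755295 = 23720*(-1/722043) + 1607745*(1/755295) = -23720/722043 + 107183/50353 = 76196361709/36357031179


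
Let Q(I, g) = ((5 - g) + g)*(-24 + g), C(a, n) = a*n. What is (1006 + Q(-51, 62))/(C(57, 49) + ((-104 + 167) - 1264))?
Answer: 299/398 ≈ 0.75126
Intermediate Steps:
Q(I, g) = -120 + 5*g (Q(I, g) = 5*(-24 + g) = -120 + 5*g)
(1006 + Q(-51, 62))/(C(57, 49) + ((-104 + 167) - 1264)) = (1006 + (-120 + 5*62))/(57*49 + ((-104 + 167) - 1264)) = (1006 + (-120 + 310))/(2793 + (63 - 1264)) = (1006 + 190)/(2793 - 1201) = 1196/1592 = 1196*(1/1592) = 299/398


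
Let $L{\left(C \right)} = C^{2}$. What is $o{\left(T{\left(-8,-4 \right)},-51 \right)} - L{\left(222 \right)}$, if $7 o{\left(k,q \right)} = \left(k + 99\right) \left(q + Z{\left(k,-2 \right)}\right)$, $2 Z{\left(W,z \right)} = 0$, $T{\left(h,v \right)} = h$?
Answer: $-49947$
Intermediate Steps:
$Z{\left(W,z \right)} = 0$ ($Z{\left(W,z \right)} = \frac{1}{2} \cdot 0 = 0$)
$o{\left(k,q \right)} = \frac{q \left(99 + k\right)}{7}$ ($o{\left(k,q \right)} = \frac{\left(k + 99\right) \left(q + 0\right)}{7} = \frac{\left(99 + k\right) q}{7} = \frac{q \left(99 + k\right)}{7}$)
$o{\left(T{\left(-8,-4 \right)},-51 \right)} - L{\left(222 \right)} = \frac{1}{7} \left(-51\right) \left(99 - 8\right) - 222^{2} = \frac{1}{7} \left(-51\right) 91 - 49284 = -663 - 49284 = -49947$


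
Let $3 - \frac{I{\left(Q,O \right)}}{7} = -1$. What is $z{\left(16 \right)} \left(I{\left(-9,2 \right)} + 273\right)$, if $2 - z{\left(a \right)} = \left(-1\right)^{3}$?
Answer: $903$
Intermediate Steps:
$z{\left(a \right)} = 3$ ($z{\left(a \right)} = 2 - \left(-1\right)^{3} = 2 - -1 = 2 + 1 = 3$)
$I{\left(Q,O \right)} = 28$ ($I{\left(Q,O \right)} = 21 - -7 = 21 + 7 = 28$)
$z{\left(16 \right)} \left(I{\left(-9,2 \right)} + 273\right) = 3 \left(28 + 273\right) = 3 \cdot 301 = 903$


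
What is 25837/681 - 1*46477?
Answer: -31625000/681 ≈ -46439.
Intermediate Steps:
25837/681 - 1*46477 = 25837*(1/681) - 46477 = 25837/681 - 46477 = -31625000/681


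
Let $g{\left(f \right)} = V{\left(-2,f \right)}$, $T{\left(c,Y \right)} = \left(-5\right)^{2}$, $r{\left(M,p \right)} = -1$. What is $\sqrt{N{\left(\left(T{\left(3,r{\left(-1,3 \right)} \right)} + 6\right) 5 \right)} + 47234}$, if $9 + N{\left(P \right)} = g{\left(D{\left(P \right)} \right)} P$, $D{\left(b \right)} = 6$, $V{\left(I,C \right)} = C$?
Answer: $\sqrt{48155} \approx 219.44$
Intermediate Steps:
$T{\left(c,Y \right)} = 25$
$g{\left(f \right)} = f$
$N{\left(P \right)} = -9 + 6 P$
$\sqrt{N{\left(\left(T{\left(3,r{\left(-1,3 \right)} \right)} + 6\right) 5 \right)} + 47234} = \sqrt{\left(-9 + 6 \left(25 + 6\right) 5\right) + 47234} = \sqrt{\left(-9 + 6 \cdot 31 \cdot 5\right) + 47234} = \sqrt{\left(-9 + 6 \cdot 155\right) + 47234} = \sqrt{\left(-9 + 930\right) + 47234} = \sqrt{921 + 47234} = \sqrt{48155}$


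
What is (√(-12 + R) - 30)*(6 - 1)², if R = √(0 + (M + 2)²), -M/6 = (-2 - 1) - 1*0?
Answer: -750 + 50*√2 ≈ -679.29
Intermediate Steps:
M = 18 (M = -6*((-2 - 1) - 1*0) = -6*(-3 + 0) = -6*(-3) = 18)
R = 20 (R = √(0 + (18 + 2)²) = √(0 + 20²) = √(0 + 400) = √400 = 20)
(√(-12 + R) - 30)*(6 - 1)² = (√(-12 + 20) - 30)*(6 - 1)² = (√8 - 30)*5² = (2*√2 - 30)*25 = (-30 + 2*√2)*25 = -750 + 50*√2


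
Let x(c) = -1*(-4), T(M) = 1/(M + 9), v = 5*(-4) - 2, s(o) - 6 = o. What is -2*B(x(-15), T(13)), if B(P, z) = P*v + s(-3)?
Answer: 170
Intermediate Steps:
s(o) = 6 + o
v = -22 (v = -20 - 2 = -22)
T(M) = 1/(9 + M)
x(c) = 4
B(P, z) = 3 - 22*P (B(P, z) = P*(-22) + (6 - 3) = -22*P + 3 = 3 - 22*P)
-2*B(x(-15), T(13)) = -2*(3 - 22*4) = -2*(3 - 88) = -2*(-85) = 170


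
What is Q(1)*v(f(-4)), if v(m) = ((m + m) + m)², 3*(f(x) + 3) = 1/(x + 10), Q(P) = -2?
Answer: -2809/18 ≈ -156.06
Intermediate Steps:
f(x) = -3 + 1/(3*(10 + x)) (f(x) = -3 + 1/(3*(x + 10)) = -3 + 1/(3*(10 + x)))
v(m) = 9*m² (v(m) = (2*m + m)² = (3*m)² = 9*m²)
Q(1)*v(f(-4)) = -18*((-89 - 9*(-4))/(3*(10 - 4)))² = -18*((⅓)*(-89 + 36)/6)² = -18*((⅓)*(⅙)*(-53))² = -18*(-53/18)² = -18*2809/324 = -2*2809/36 = -2809/18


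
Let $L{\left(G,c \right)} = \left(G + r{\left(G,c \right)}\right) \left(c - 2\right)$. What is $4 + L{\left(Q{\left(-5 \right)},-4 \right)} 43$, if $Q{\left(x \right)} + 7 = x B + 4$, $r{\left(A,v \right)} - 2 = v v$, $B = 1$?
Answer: $-2576$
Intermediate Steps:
$r{\left(A,v \right)} = 2 + v^{2}$ ($r{\left(A,v \right)} = 2 + v v = 2 + v^{2}$)
$Q{\left(x \right)} = -3 + x$ ($Q{\left(x \right)} = -7 + \left(x 1 + 4\right) = -7 + \left(x + 4\right) = -7 + \left(4 + x\right) = -3 + x$)
$L{\left(G,c \right)} = \left(-2 + c\right) \left(2 + G + c^{2}\right)$ ($L{\left(G,c \right)} = \left(G + \left(2 + c^{2}\right)\right) \left(c - 2\right) = \left(2 + G + c^{2}\right) \left(-2 + c\right) = \left(-2 + c\right) \left(2 + G + c^{2}\right)$)
$4 + L{\left(Q{\left(-5 \right)},-4 \right)} 43 = 4 + \left(-4 - 2 \left(-3 - 5\right) - 2 \left(-4\right)^{2} + \left(-3 - 5\right) \left(-4\right) - 4 \left(2 + \left(-4\right)^{2}\right)\right) 43 = 4 + \left(-4 - -16 - 32 - -32 - 4 \left(2 + 16\right)\right) 43 = 4 + \left(-4 + 16 - 32 + 32 - 72\right) 43 = 4 - 2580 = -2576$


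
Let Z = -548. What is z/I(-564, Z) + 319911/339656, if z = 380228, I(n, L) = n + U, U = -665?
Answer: -128753550949/417437224 ≈ -308.44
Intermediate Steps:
I(n, L) = -665 + n (I(n, L) = n - 665 = -665 + n)
z/I(-564, Z) + 319911/339656 = 380228/(-665 - 564) + 319911/339656 = 380228/(-1229) + 319911*(1/339656) = 380228*(-1/1229) + 319911/339656 = -380228/1229 + 319911/339656 = -128753550949/417437224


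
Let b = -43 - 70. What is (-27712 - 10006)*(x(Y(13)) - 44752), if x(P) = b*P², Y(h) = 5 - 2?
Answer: 1726315142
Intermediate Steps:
Y(h) = 3
b = -113
x(P) = -113*P²
(-27712 - 10006)*(x(Y(13)) - 44752) = (-27712 - 10006)*(-113*3² - 44752) = -37718*(-113*9 - 44752) = -37718*(-1017 - 44752) = -37718*(-45769) = 1726315142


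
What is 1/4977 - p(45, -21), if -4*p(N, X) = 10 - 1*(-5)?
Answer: 74659/19908 ≈ 3.7502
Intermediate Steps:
p(N, X) = -15/4 (p(N, X) = -(10 - 1*(-5))/4 = -(10 + 5)/4 = -¼*15 = -15/4)
1/4977 - p(45, -21) = 1/4977 - 1*(-15/4) = 1/4977 + 15/4 = 74659/19908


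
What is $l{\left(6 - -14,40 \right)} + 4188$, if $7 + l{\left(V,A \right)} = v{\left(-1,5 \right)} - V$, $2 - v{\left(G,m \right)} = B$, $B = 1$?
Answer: $4162$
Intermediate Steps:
$v{\left(G,m \right)} = 1$ ($v{\left(G,m \right)} = 2 - 1 = 1$)
$l{\left(V,A \right)} = -6 - V$ ($l{\left(V,A \right)} = -7 - \left(-1 + V\right) = -6 - V$)
$l{\left(6 - -14,40 \right)} + 4188 = \left(-6 - \left(6 - -14\right)\right) + 4188 = \left(-6 - \left(6 + 14\right)\right) + 4188 = \left(-6 - 20\right) + 4188 = -26 + 4188 = 4162$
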